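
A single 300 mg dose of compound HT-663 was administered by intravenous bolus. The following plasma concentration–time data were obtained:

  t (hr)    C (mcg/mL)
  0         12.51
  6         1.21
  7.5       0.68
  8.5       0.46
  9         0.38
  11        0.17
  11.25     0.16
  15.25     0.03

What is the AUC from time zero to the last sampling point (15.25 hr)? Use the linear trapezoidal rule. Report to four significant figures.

AUC = 44.33 mcg/mL·hr

Trapezoidal AUC_0→15.25:
  [0→6]: (12.51+1.21)/2 × 6 = 41.16
  [6→7.5]: (1.21+0.68)/2 × 1.5 = 1.4175
  [7.5→8.5]: (0.68+0.46)/2 × 1 = 0.57
  [8.5→9]: (0.46+0.38)/2 × 0.5 = 0.21
  [9→11]: (0.38+0.17)/2 × 2 = 0.55
  [11→11.25]: (0.17+0.16)/2 × 0.25 = 0.04125
  [11.25→15.25]: (0.16+0.03)/2 × 4 = 0.38
  Sum = 44.32875 mcg/mL·hr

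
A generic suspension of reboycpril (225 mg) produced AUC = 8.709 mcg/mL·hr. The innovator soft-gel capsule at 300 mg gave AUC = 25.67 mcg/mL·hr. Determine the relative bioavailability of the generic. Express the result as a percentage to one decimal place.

F_rel = 45.2%

F_rel = (AUC_test/D_test) / (AUC_ref/D_ref)
      = (8.709/225) / (25.67/300)
      = 0.0387067 / 0.0855667 = 0.4524 = 45.24%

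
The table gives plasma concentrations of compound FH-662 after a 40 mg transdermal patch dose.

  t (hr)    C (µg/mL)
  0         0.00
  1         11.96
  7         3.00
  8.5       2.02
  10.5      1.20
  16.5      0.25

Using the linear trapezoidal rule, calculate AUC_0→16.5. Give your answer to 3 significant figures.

AUC = 62.2 µg/mL·hr

Trapezoidal AUC_0→16.5:
  [0→1]: (0.00+11.96)/2 × 1 = 5.98
  [1→7]: (11.96+3.00)/2 × 6 = 44.88
  [7→8.5]: (3.00+2.02)/2 × 1.5 = 3.765
  [8.5→10.5]: (2.02+1.20)/2 × 2 = 3.22
  [10.5→16.5]: (1.20+0.25)/2 × 6 = 4.35
  Sum = 62.195 µg/mL·hr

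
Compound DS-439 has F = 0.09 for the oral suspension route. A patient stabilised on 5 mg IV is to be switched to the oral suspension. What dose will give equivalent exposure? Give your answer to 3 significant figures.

For equal systemic exposure: F × D_ev = D_iv
D_ev = D_iv / F = 5 / 0.09 = 55.5556 mg

D_oral = 55.6 mg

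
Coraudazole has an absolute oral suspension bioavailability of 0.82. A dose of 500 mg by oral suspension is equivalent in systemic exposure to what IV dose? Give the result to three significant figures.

D_iv = 410 mg

Systemic exposure from an extravascular dose = F × D_ev, so the equivalent IV dose is F × D_ev.
D_iv = F × D_ev = 0.82 × 500 = 410 mg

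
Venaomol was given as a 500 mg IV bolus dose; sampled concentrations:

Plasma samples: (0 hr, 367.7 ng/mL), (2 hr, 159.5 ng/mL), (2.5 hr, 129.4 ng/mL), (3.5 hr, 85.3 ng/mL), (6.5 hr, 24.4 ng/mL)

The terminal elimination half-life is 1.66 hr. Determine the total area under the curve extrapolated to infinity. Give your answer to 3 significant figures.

AUC = 930 ng/mL·hr

Trapezoidal AUC_0→6.5:
  [0→2]: (367.7+159.5)/2 × 2 = 527.2
  [2→2.5]: (159.5+129.4)/2 × 0.5 = 72.225
  [2.5→3.5]: (129.4+85.3)/2 × 1 = 107.35
  [3.5→6.5]: (85.3+24.4)/2 × 3 = 164.55
  Sum = 871.325 ng/mL·hr
k_e = ln2 / t½ = 0.693147 / 1.66 = 0.4176 hr^-1
Extrapolated tail: C_last / k_e = 24.4 / 0.4176 = 58.429
AUC_0→∞ = 871.325 + 58.429 = 929.754 ng/mL·hr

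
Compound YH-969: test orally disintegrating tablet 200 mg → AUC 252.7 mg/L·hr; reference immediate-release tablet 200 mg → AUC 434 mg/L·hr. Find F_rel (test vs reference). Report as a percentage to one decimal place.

F_rel = (AUC_test/D_test) / (AUC_ref/D_ref)
      = (252.7/200) / (434/200)
      = 1.2635 / 2.17 = 0.5823 = 58.23%

F_rel = 58.2%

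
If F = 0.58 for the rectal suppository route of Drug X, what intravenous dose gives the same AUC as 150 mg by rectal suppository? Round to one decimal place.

Systemic exposure from an extravascular dose = F × D_ev, so the equivalent IV dose is F × D_ev.
D_iv = F × D_ev = 0.58 × 150 = 87 mg

D_iv = 87.0 mg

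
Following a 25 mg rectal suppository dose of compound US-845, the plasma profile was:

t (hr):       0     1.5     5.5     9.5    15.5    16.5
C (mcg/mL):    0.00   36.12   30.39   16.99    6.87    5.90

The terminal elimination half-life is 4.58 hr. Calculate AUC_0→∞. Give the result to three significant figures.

Trapezoidal AUC_0→16.5:
  [0→1.5]: (0.00+36.12)/2 × 1.5 = 27.09
  [1.5→5.5]: (36.12+30.39)/2 × 4 = 133.02
  [5.5→9.5]: (30.39+16.99)/2 × 4 = 94.76
  [9.5→15.5]: (16.99+6.87)/2 × 6 = 71.58
  [15.5→16.5]: (6.87+5.90)/2 × 1 = 6.385
  Sum = 332.835 mcg/mL·hr
k_e = ln2 / t½ = 0.693147 / 4.58 = 0.1513 hr^-1
Extrapolated tail: C_last / k_e = 5.90 / 0.1513 = 38.995
AUC_0→∞ = 332.835 + 38.995 = 371.83 mcg/mL·hr

AUC = 372 mcg/mL·hr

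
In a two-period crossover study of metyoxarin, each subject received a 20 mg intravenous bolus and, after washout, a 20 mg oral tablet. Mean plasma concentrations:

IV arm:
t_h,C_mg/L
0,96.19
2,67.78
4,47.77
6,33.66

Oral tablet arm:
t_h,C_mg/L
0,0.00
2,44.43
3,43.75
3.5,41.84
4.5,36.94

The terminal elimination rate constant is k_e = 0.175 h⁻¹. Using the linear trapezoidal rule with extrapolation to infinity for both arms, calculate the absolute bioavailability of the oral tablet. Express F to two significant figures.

F = 0.65

Trapezoidal AUC_0→6 (IV):
  [0→2]: (96.19+67.78)/2 × 2 = 163.97
  [2→4]: (67.78+47.77)/2 × 2 = 115.55
  [4→6]: (47.77+33.66)/2 × 2 = 81.43
  Sum = 360.95 mg/L·h
IV tail: 33.66/0.175 = 192.343; AUC_iv,0→∞ = 360.95 + 192.343 = 553.293 mg/L·h
Trapezoidal AUC_0→4.5 (oral tablet):
  [0→2]: (0.00+44.43)/2 × 2 = 44.43
  [2→3]: (44.43+43.75)/2 × 1 = 44.09
  [3→3.5]: (43.75+41.84)/2 × 0.5 = 21.3975
  [3.5→4.5]: (41.84+36.94)/2 × 1 = 39.39
  Sum = 149.3075 mg/L·h
oral tablet tail: 36.94/0.175 = 211.086; AUC_ev,0→∞ = 149.3075 + 211.086 = 360.3935 mg/L·h
F = (AUC_ev/D_ev)/(AUC_iv/D_iv) = (360.3935/20)/(553.293/20) = 18.019675/27.66465 = 0.6514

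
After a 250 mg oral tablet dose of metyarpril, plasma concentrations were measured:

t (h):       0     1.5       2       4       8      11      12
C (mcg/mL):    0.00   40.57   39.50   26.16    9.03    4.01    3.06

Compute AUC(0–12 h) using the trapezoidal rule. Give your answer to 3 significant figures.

AUC = 210 mcg/mL·h

Trapezoidal AUC_0→12:
  [0→1.5]: (0.00+40.57)/2 × 1.5 = 30.4275
  [1.5→2]: (40.57+39.50)/2 × 0.5 = 20.0175
  [2→4]: (39.50+26.16)/2 × 2 = 65.66
  [4→8]: (26.16+9.03)/2 × 4 = 70.38
  [8→11]: (9.03+4.01)/2 × 3 = 19.56
  [11→12]: (4.01+3.06)/2 × 1 = 3.535
  Sum = 209.58 mcg/mL·h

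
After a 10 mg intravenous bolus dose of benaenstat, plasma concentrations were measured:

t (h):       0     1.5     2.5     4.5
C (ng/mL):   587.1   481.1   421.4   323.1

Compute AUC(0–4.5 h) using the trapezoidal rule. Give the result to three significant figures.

Trapezoidal AUC_0→4.5:
  [0→1.5]: (587.1+481.1)/2 × 1.5 = 801.15
  [1.5→2.5]: (481.1+421.4)/2 × 1 = 451.25
  [2.5→4.5]: (421.4+323.1)/2 × 2 = 744.5
  Sum = 1996.9 ng/mL·h

AUC = 2000 ng/mL·h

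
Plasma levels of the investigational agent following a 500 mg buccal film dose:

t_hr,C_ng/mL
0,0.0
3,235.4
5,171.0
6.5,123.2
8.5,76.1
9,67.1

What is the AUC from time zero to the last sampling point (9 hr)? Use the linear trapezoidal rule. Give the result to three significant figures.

Trapezoidal AUC_0→9:
  [0→3]: (0.0+235.4)/2 × 3 = 353.1
  [3→5]: (235.4+171.0)/2 × 2 = 406.4
  [5→6.5]: (171.0+123.2)/2 × 1.5 = 220.65
  [6.5→8.5]: (123.2+76.1)/2 × 2 = 199.3
  [8.5→9]: (76.1+67.1)/2 × 0.5 = 35.8
  Sum = 1215.25 ng/mL·hr

AUC = 1220 ng/mL·hr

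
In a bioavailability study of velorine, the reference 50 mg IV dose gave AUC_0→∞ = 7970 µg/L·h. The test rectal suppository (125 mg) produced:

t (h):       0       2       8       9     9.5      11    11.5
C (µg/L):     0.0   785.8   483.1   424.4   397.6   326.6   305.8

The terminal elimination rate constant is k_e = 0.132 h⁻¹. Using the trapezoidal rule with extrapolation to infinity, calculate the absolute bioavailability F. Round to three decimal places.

Trapezoidal AUC_0→11.5 (rectal suppository):
  [0→2]: (0.0+785.8)/2 × 2 = 785.8
  [2→8]: (785.8+483.1)/2 × 6 = 3806.7
  [8→9]: (483.1+424.4)/2 × 1 = 453.75
  [9→9.5]: (424.4+397.6)/2 × 0.5 = 205.5
  [9.5→11]: (397.6+326.6)/2 × 1.5 = 543.15
  [11→11.5]: (326.6+305.8)/2 × 0.5 = 158.1
  Sum = 5953.0 µg/L·h
Tail: C_last/k_e = 305.8/0.132 = 2316.667
AUC_0→∞ (rectal suppository) = 5953.0 + 2316.667 = 8269.667 µg/L·h
F = (AUC_ev/D_ev)/(AUC_iv/D_iv) = (8269.667/125)/(7970/50) = 66.157336/159.4 = 0.4150

F = 0.415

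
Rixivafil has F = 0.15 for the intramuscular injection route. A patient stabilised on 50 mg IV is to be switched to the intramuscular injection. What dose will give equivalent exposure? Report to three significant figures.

D_intramuscular = 333 mg

For equal systemic exposure: F × D_ev = D_iv
D_ev = D_iv / F = 50 / 0.15 = 333.333 mg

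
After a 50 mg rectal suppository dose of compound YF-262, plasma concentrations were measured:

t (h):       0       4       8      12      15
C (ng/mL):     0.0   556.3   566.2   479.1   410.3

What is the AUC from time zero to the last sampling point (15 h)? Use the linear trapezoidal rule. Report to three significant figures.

AUC = 6780 ng/mL·h

Trapezoidal AUC_0→15:
  [0→4]: (0.0+556.3)/2 × 4 = 1112.6
  [4→8]: (556.3+566.2)/2 × 4 = 2245.0
  [8→12]: (566.2+479.1)/2 × 4 = 2090.6
  [12→15]: (479.1+410.3)/2 × 3 = 1334.1
  Sum = 6782.3 ng/mL·h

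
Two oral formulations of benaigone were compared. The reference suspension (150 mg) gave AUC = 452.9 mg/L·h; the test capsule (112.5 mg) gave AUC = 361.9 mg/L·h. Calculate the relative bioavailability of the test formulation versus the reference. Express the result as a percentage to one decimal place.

F_rel = 106.5%

F_rel = (AUC_test/D_test) / (AUC_ref/D_ref)
      = (361.9/112.5) / (452.9/150)
      = 3.21689 / 3.01933 = 1.0654 = 106.54%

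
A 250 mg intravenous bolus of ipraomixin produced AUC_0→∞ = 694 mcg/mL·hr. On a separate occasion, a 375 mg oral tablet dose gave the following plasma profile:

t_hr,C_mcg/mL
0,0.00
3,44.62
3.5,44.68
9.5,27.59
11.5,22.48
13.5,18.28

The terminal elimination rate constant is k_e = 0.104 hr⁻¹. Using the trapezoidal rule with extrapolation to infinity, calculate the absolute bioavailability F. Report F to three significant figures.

F = 0.550

Trapezoidal AUC_0→13.5 (oral tablet):
  [0→3]: (0.00+44.62)/2 × 3 = 66.93
  [3→3.5]: (44.62+44.68)/2 × 0.5 = 22.325
  [3.5→9.5]: (44.68+27.59)/2 × 6 = 216.81
  [9.5→11.5]: (27.59+22.48)/2 × 2 = 50.07
  [11.5→13.5]: (22.48+18.28)/2 × 2 = 40.76
  Sum = 396.895 mcg/mL·hr
Tail: C_last/k_e = 18.28/0.104 = 175.769
AUC_0→∞ (oral tablet) = 396.895 + 175.769 = 572.664 mcg/mL·hr
F = (AUC_ev/D_ev)/(AUC_iv/D_iv) = (572.664/375)/(694/250) = 1.527104/2.776 = 0.5501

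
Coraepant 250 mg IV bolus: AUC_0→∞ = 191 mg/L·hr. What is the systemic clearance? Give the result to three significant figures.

CL = 1.31 L/hr

CL = Dose_iv / AUC_0→∞
   = 250 / 191 = 1.3089 L/hr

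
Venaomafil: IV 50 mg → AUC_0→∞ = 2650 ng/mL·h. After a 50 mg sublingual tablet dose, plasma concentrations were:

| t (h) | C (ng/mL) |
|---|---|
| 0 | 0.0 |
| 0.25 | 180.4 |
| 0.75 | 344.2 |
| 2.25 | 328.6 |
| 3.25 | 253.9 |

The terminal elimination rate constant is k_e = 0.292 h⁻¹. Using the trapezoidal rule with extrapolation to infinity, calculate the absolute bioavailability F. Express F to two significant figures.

F = 0.69

Trapezoidal AUC_0→3.25 (sublingual tablet):
  [0→0.25]: (0.0+180.4)/2 × 0.25 = 22.55
  [0.25→0.75]: (180.4+344.2)/2 × 0.5 = 131.15
  [0.75→2.25]: (344.2+328.6)/2 × 1.5 = 504.6
  [2.25→3.25]: (328.6+253.9)/2 × 1 = 291.25
  Sum = 949.55 ng/mL·h
Tail: C_last/k_e = 253.9/0.292 = 869.521
AUC_0→∞ (sublingual tablet) = 949.55 + 869.521 = 1819.071 ng/mL·h
F = (AUC_ev/D_ev)/(AUC_iv/D_iv) = (1819.071/50)/(2650/50) = 36.38142/53 = 0.6864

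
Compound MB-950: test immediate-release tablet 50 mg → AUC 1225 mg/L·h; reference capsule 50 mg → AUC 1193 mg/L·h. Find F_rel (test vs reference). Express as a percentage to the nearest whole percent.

F_rel = (AUC_test/D_test) / (AUC_ref/D_ref)
      = (1225/50) / (1193/50)
      = 24.5 / 23.86 = 1.0268 = 102.68%

F_rel = 103%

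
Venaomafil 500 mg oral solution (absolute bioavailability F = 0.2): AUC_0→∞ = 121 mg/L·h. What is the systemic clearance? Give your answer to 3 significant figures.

CL = F × Dose / AUC_0→∞
   = 0.2 × 500 / 121 = 0.826446 L/h

CL = 0.826 L/h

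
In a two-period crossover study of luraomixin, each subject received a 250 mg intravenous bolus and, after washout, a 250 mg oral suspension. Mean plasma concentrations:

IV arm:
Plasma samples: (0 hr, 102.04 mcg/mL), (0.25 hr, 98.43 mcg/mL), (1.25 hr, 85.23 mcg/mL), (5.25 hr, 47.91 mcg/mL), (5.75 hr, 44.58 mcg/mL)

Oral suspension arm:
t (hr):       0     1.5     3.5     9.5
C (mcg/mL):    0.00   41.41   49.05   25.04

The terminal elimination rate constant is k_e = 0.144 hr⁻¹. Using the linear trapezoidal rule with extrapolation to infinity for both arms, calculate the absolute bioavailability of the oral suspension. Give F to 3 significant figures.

Trapezoidal AUC_0→5.75 (IV):
  [0→0.25]: (102.04+98.43)/2 × 0.25 = 25.05875
  [0.25→1.25]: (98.43+85.23)/2 × 1 = 91.83
  [1.25→5.25]: (85.23+47.91)/2 × 4 = 266.28
  [5.25→5.75]: (47.91+44.58)/2 × 0.5 = 23.1225
  Sum = 406.29125 mcg/mL·hr
IV tail: 44.58/0.144 = 309.583; AUC_iv,0→∞ = 406.29125 + 309.583 = 715.87425 mcg/mL·hr
Trapezoidal AUC_0→9.5 (oral suspension):
  [0→1.5]: (0.00+41.41)/2 × 1.5 = 31.0575
  [1.5→3.5]: (41.41+49.05)/2 × 2 = 90.46
  [3.5→9.5]: (49.05+25.04)/2 × 6 = 222.27
  Sum = 343.7875 mcg/mL·hr
oral suspension tail: 25.04/0.144 = 173.889; AUC_ev,0→∞ = 343.7875 + 173.889 = 517.6765 mcg/mL·hr
F = (AUC_ev/D_ev)/(AUC_iv/D_iv) = (517.6765/250)/(715.87425/250) = 2.070706/2.863497 = 0.7231

F = 0.723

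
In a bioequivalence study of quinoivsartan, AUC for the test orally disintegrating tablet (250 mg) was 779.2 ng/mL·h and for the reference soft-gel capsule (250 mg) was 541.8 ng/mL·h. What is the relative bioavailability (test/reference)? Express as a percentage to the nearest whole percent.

F_rel = 144%

F_rel = (AUC_test/D_test) / (AUC_ref/D_ref)
      = (779.2/250) / (541.8/250)
      = 3.1168 / 2.1672 = 1.4382 = 143.82%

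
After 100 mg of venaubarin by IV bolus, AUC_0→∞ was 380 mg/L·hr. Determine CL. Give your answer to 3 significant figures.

CL = Dose_iv / AUC_0→∞
   = 100 / 380 = 0.263158 L/hr

CL = 0.263 L/hr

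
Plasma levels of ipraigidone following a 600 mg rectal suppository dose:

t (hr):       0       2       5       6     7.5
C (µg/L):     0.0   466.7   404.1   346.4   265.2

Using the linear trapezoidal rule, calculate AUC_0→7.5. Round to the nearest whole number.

Trapezoidal AUC_0→7.5:
  [0→2]: (0.0+466.7)/2 × 2 = 466.7
  [2→5]: (466.7+404.1)/2 × 3 = 1306.2
  [5→6]: (404.1+346.4)/2 × 1 = 375.25
  [6→7.5]: (346.4+265.2)/2 × 1.5 = 458.7
  Sum = 2606.85 µg/L·hr

AUC = 2607 µg/L·hr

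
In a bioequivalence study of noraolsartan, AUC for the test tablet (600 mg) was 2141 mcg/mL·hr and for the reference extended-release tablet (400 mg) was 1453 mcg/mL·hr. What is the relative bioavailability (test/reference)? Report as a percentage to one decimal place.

F_rel = 98.2%

F_rel = (AUC_test/D_test) / (AUC_ref/D_ref)
      = (2141/600) / (1453/400)
      = 3.56833 / 3.6325 = 0.9823 = 98.23%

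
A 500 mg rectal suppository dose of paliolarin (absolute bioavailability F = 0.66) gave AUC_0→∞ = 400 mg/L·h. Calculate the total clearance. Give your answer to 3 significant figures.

CL = 0.825 L/h

CL = F × Dose / AUC_0→∞
   = 0.66 × 500 / 400 = 0.825 L/h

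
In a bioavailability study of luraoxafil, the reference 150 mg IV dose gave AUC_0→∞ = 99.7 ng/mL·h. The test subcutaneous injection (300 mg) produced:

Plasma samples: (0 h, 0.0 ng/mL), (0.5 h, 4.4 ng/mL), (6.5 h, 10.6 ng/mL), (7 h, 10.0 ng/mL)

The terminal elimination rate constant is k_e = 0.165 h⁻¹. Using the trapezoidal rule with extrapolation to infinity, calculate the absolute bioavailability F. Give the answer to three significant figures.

F = 0.561

Trapezoidal AUC_0→7 (subcutaneous injection):
  [0→0.5]: (0.0+4.4)/2 × 0.5 = 1.1
  [0.5→6.5]: (4.4+10.6)/2 × 6 = 45.0
  [6.5→7]: (10.6+10.0)/2 × 0.5 = 5.15
  Sum = 51.25 ng/mL·h
Tail: C_last/k_e = 10.0/0.165 = 60.606
AUC_0→∞ (subcutaneous injection) = 51.25 + 60.606 = 111.856 ng/mL·h
F = (AUC_ev/D_ev)/(AUC_iv/D_iv) = (111.856/300)/(99.7/150) = 0.372853/0.664667 = 0.5610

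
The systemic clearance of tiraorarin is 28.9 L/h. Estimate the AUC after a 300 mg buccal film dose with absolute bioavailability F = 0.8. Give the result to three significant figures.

AUC_0→∞ = F × Dose / CL
        = 0.8 × 300 / 28.9 = 8.3045 mg/L·h

AUC = 8.30 mg/L·h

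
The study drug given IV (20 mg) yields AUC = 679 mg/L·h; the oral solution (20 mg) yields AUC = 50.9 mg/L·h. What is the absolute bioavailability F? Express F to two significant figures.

F = 0.075

F = (AUC_ev / D_ev) / (AUC_iv / D_iv)
  = (50.9/20) / (679/20)
  = 2.545 / 33.95 = 0.0750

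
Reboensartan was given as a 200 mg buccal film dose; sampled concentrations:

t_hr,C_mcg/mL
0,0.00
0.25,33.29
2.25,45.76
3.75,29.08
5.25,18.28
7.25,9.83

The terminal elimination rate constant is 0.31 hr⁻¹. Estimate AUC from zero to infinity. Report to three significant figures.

Trapezoidal AUC_0→7.25:
  [0→0.25]: (0.00+33.29)/2 × 0.25 = 4.16125
  [0.25→2.25]: (33.29+45.76)/2 × 2 = 79.05
  [2.25→3.75]: (45.76+29.08)/2 × 1.5 = 56.13
  [3.75→5.25]: (29.08+18.28)/2 × 1.5 = 35.52
  [5.25→7.25]: (18.28+9.83)/2 × 2 = 28.11
  Sum = 202.97125 mcg/mL·hr
Extrapolated tail: C_last / k_e = 9.83 / 0.31 = 31.710
AUC_0→∞ = 202.97125 + 31.710 = 234.68125 mcg/mL·hr

AUC = 235 mcg/mL·hr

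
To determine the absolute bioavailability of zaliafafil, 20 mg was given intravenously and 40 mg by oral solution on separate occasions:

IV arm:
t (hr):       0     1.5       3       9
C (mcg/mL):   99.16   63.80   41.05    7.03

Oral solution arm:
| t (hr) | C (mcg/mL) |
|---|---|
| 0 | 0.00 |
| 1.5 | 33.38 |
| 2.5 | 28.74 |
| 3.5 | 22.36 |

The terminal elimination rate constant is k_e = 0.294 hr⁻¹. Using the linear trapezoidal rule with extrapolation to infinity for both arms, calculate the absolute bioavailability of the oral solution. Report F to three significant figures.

Trapezoidal AUC_0→9 (IV):
  [0→1.5]: (99.16+63.80)/2 × 1.5 = 122.22
  [1.5→3]: (63.80+41.05)/2 × 1.5 = 78.6375
  [3→9]: (41.05+7.03)/2 × 6 = 144.24
  Sum = 345.0975 mcg/mL·hr
IV tail: 7.03/0.294 = 23.912; AUC_iv,0→∞ = 345.0975 + 23.912 = 369.0095 mcg/mL·hr
Trapezoidal AUC_0→3.5 (oral solution):
  [0→1.5]: (0.00+33.38)/2 × 1.5 = 25.035
  [1.5→2.5]: (33.38+28.74)/2 × 1 = 31.06
  [2.5→3.5]: (28.74+22.36)/2 × 1 = 25.55
  Sum = 81.645 mcg/mL·hr
oral solution tail: 22.36/0.294 = 76.054; AUC_ev,0→∞ = 81.645 + 76.054 = 157.699 mcg/mL·hr
F = (AUC_ev/D_ev)/(AUC_iv/D_iv) = (157.699/40)/(369.0095/20) = 3.942475/18.450475 = 0.2137

F = 0.214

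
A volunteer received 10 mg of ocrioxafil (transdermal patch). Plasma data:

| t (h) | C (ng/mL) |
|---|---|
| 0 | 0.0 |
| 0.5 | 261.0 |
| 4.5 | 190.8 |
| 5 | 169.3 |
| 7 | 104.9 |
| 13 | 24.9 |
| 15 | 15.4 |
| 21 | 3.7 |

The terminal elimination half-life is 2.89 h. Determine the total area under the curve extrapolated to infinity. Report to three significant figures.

Trapezoidal AUC_0→21:
  [0→0.5]: (0.0+261.0)/2 × 0.5 = 65.25
  [0.5→4.5]: (261.0+190.8)/2 × 4 = 903.6
  [4.5→5]: (190.8+169.3)/2 × 0.5 = 90.025
  [5→7]: (169.3+104.9)/2 × 2 = 274.2
  [7→13]: (104.9+24.9)/2 × 6 = 389.4
  [13→15]: (24.9+15.4)/2 × 2 = 40.3
  [15→21]: (15.4+3.7)/2 × 6 = 57.3
  Sum = 1820.075 ng/mL·h
k_e = ln2 / t½ = 0.693147 / 2.89 = 0.2398 h^-1
Extrapolated tail: C_last / k_e = 3.7 / 0.2398 = 15.430
AUC_0→∞ = 1820.075 + 15.430 = 1835.505 ng/mL·h

AUC = 1840 ng/mL·h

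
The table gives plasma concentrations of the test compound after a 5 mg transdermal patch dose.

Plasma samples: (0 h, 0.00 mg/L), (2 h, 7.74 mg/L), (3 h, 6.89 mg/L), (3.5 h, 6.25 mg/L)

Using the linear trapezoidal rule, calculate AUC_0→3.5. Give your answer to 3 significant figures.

AUC = 18.3 mg/L·h

Trapezoidal AUC_0→3.5:
  [0→2]: (0.00+7.74)/2 × 2 = 7.74
  [2→3]: (7.74+6.89)/2 × 1 = 7.315
  [3→3.5]: (6.89+6.25)/2 × 0.5 = 3.285
  Sum = 18.34 mg/L·h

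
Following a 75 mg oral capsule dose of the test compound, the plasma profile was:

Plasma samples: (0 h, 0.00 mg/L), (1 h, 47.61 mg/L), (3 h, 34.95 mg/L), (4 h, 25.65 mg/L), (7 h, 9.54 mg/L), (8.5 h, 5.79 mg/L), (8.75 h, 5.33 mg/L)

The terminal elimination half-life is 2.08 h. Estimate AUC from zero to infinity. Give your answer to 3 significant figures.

Trapezoidal AUC_0→8.75:
  [0→1]: (0.00+47.61)/2 × 1 = 23.805
  [1→3]: (47.61+34.95)/2 × 2 = 82.56
  [3→4]: (34.95+25.65)/2 × 1 = 30.3
  [4→7]: (25.65+9.54)/2 × 3 = 52.785
  [7→8.5]: (9.54+5.79)/2 × 1.5 = 11.4975
  [8.5→8.75]: (5.79+5.33)/2 × 0.25 = 1.39
  Sum = 202.3375 mg/L·h
k_e = ln2 / t½ = 0.693147 / 2.08 = 0.3332 h^-1
Extrapolated tail: C_last / k_e = 5.33 / 0.3332 = 15.996
AUC_0→∞ = 202.3375 + 15.996 = 218.3335 mg/L·h

AUC = 218 mg/L·h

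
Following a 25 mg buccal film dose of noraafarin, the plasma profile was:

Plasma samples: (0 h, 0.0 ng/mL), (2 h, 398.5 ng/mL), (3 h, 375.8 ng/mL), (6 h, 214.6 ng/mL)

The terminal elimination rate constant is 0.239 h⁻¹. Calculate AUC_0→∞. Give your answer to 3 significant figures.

Trapezoidal AUC_0→6:
  [0→2]: (0.0+398.5)/2 × 2 = 398.5
  [2→3]: (398.5+375.8)/2 × 1 = 387.15
  [3→6]: (375.8+214.6)/2 × 3 = 885.6
  Sum = 1671.25 ng/mL·h
Extrapolated tail: C_last / k_e = 214.6 / 0.239 = 897.908
AUC_0→∞ = 1671.25 + 897.908 = 2569.158 ng/mL·h

AUC = 2570 ng/mL·h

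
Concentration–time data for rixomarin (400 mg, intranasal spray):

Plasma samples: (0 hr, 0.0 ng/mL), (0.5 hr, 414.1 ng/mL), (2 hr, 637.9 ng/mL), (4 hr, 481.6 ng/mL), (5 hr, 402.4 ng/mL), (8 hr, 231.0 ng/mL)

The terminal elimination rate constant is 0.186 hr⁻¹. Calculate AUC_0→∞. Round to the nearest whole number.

Trapezoidal AUC_0→8:
  [0→0.5]: (0.0+414.1)/2 × 0.5 = 103.525
  [0.5→2]: (414.1+637.9)/2 × 1.5 = 789.0
  [2→4]: (637.9+481.6)/2 × 2 = 1119.5
  [4→5]: (481.6+402.4)/2 × 1 = 442.0
  [5→8]: (402.4+231.0)/2 × 3 = 950.1
  Sum = 3404.125 ng/mL·hr
Extrapolated tail: C_last / k_e = 231.0 / 0.186 = 1241.935
AUC_0→∞ = 3404.125 + 1241.935 = 4646.06 ng/mL·hr

AUC = 4646 ng/mL·hr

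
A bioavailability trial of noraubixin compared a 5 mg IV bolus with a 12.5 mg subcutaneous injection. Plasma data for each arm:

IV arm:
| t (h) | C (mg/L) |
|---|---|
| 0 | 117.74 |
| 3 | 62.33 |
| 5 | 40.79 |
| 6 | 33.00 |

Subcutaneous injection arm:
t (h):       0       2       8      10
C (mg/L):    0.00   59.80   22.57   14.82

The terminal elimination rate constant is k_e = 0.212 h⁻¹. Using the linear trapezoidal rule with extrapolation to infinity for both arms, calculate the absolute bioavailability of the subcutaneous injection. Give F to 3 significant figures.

F = 0.293

Trapezoidal AUC_0→6 (IV):
  [0→3]: (117.74+62.33)/2 × 3 = 270.105
  [3→5]: (62.33+40.79)/2 × 2 = 103.12
  [5→6]: (40.79+33.00)/2 × 1 = 36.895
  Sum = 410.12 mg/L·h
IV tail: 33.00/0.212 = 155.660; AUC_iv,0→∞ = 410.12 + 155.660 = 565.78 mg/L·h
Trapezoidal AUC_0→10 (subcutaneous injection):
  [0→2]: (0.00+59.80)/2 × 2 = 59.8
  [2→8]: (59.80+22.57)/2 × 6 = 247.11
  [8→10]: (22.57+14.82)/2 × 2 = 37.39
  Sum = 344.3 mg/L·h
subcutaneous injection tail: 14.82/0.212 = 69.906; AUC_ev,0→∞ = 344.3 + 69.906 = 414.206 mg/L·h
F = (AUC_ev/D_ev)/(AUC_iv/D_iv) = (414.206/12.5)/(565.78/5) = 33.13648/113.156 = 0.2928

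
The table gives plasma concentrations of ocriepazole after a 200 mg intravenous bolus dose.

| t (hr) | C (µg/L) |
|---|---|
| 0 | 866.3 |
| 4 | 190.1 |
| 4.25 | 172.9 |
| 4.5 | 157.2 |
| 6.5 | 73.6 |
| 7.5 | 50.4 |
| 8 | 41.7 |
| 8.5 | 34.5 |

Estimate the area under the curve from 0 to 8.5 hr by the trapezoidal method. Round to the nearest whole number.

Trapezoidal AUC_0→8.5:
  [0→4]: (866.3+190.1)/2 × 4 = 2112.8
  [4→4.25]: (190.1+172.9)/2 × 0.25 = 45.375
  [4.25→4.5]: (172.9+157.2)/2 × 0.25 = 41.2625
  [4.5→6.5]: (157.2+73.6)/2 × 2 = 230.8
  [6.5→7.5]: (73.6+50.4)/2 × 1 = 62.0
  [7.5→8]: (50.4+41.7)/2 × 0.5 = 23.025
  [8→8.5]: (41.7+34.5)/2 × 0.5 = 19.05
  Sum = 2534.3125 µg/L·hr

AUC = 2534 µg/L·hr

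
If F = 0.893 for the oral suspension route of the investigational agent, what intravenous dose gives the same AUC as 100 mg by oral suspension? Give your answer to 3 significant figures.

Systemic exposure from an extravascular dose = F × D_ev, so the equivalent IV dose is F × D_ev.
D_iv = F × D_ev = 0.893 × 100 = 89.3 mg

D_iv = 89.3 mg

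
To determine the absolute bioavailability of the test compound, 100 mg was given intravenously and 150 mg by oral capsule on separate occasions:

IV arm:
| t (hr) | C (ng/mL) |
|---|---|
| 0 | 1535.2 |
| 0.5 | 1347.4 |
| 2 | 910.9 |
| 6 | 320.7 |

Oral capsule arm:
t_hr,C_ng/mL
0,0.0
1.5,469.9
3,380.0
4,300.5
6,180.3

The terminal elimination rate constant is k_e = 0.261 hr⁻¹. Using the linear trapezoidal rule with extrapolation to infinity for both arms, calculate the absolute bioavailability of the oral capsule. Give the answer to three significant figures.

Trapezoidal AUC_0→6 (IV):
  [0→0.5]: (1535.2+1347.4)/2 × 0.5 = 720.65
  [0.5→2]: (1347.4+910.9)/2 × 1.5 = 1693.725
  [2→6]: (910.9+320.7)/2 × 4 = 2463.2
  Sum = 4877.575 ng/mL·hr
IV tail: 320.7/0.261 = 1228.736; AUC_iv,0→∞ = 4877.575 + 1228.736 = 6106.311 ng/mL·hr
Trapezoidal AUC_0→6 (oral capsule):
  [0→1.5]: (0.0+469.9)/2 × 1.5 = 352.425
  [1.5→3]: (469.9+380.0)/2 × 1.5 = 637.425
  [3→4]: (380.0+300.5)/2 × 1 = 340.25
  [4→6]: (300.5+180.3)/2 × 2 = 480.8
  Sum = 1810.9 ng/mL·hr
oral capsule tail: 180.3/0.261 = 690.805; AUC_ev,0→∞ = 1810.9 + 690.805 = 2501.705 ng/mL·hr
F = (AUC_ev/D_ev)/(AUC_iv/D_iv) = (2501.705/150)/(6106.311/100) = 16.678/61.06311 = 0.2731

F = 0.273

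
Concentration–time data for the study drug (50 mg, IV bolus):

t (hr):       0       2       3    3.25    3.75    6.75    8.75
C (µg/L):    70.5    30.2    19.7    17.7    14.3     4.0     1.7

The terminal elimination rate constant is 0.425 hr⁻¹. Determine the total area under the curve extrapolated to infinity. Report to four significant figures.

AUC = 175.5 µg/L·hr

Trapezoidal AUC_0→8.75:
  [0→2]: (70.5+30.2)/2 × 2 = 100.7
  [2→3]: (30.2+19.7)/2 × 1 = 24.95
  [3→3.25]: (19.7+17.7)/2 × 0.25 = 4.675
  [3.25→3.75]: (17.7+14.3)/2 × 0.5 = 8.0
  [3.75→6.75]: (14.3+4.0)/2 × 3 = 27.45
  [6.75→8.75]: (4.0+1.7)/2 × 2 = 5.7
  Sum = 171.475 µg/L·hr
Extrapolated tail: C_last / k_e = 1.7 / 0.425 = 4.000
AUC_0→∞ = 171.475 + 4.000 = 175.475 µg/L·hr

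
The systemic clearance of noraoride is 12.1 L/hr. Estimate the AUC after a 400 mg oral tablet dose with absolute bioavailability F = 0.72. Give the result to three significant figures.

AUC_0→∞ = F × Dose / CL
        = 0.72 × 400 / 12.1 = 23.8017 mg/L·hr

AUC = 23.8 mg/L·hr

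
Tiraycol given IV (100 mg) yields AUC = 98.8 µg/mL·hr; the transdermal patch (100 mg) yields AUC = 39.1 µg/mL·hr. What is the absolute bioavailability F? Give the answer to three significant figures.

F = (AUC_ev / D_ev) / (AUC_iv / D_iv)
  = (39.1/100) / (98.8/100)
  = 0.391 / 0.988 = 0.3957

F = 0.396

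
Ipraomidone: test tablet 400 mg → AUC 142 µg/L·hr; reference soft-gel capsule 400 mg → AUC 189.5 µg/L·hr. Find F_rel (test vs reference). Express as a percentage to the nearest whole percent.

F_rel = 75%

F_rel = (AUC_test/D_test) / (AUC_ref/D_ref)
      = (142/400) / (189.5/400)
      = 0.355 / 0.47375 = 0.7493 = 74.93%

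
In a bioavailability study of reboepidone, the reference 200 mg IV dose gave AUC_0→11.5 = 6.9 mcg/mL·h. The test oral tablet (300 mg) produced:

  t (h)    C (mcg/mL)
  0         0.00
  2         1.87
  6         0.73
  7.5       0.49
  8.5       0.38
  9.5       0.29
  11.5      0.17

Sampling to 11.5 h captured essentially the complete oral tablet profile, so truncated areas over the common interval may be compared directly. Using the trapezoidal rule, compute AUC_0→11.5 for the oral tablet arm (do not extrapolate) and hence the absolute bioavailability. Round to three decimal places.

F = 0.890

Trapezoidal AUC_0→11.5 (oral tablet):
  [0→2]: (0.00+1.87)/2 × 2 = 1.87
  [2→6]: (1.87+0.73)/2 × 4 = 5.2
  [6→7.5]: (0.73+0.49)/2 × 1.5 = 0.915
  [7.5→8.5]: (0.49+0.38)/2 × 1 = 0.435
  [8.5→9.5]: (0.38+0.29)/2 × 1 = 0.335
  [9.5→11.5]: (0.29+0.17)/2 × 2 = 0.46
  Sum = 9.215 mcg/mL·h
F = (AUC_ev/D_ev)/(AUC_iv/D_iv) = (9.215/300)/(6.9/200) = 0.0307167/0.0345 = 0.8903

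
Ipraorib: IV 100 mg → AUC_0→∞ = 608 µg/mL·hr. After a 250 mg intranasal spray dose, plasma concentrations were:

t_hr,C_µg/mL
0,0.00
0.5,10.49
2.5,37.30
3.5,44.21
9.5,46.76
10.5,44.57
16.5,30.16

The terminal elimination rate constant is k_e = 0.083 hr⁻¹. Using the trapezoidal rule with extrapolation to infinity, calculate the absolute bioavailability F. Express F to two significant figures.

F = 0.66

Trapezoidal AUC_0→16.5 (intranasal spray):
  [0→0.5]: (0.00+10.49)/2 × 0.5 = 2.6225
  [0.5→2.5]: (10.49+37.30)/2 × 2 = 47.79
  [2.5→3.5]: (37.30+44.21)/2 × 1 = 40.755
  [3.5→9.5]: (44.21+46.76)/2 × 6 = 272.91
  [9.5→10.5]: (46.76+44.57)/2 × 1 = 45.665
  [10.5→16.5]: (44.57+30.16)/2 × 6 = 224.19
  Sum = 633.9325 µg/mL·hr
Tail: C_last/k_e = 30.16/0.083 = 363.373
AUC_0→∞ (intranasal spray) = 633.9325 + 363.373 = 997.3055 µg/mL·hr
F = (AUC_ev/D_ev)/(AUC_iv/D_iv) = (997.3055/250)/(608/100) = 3.989222/6.08 = 0.6561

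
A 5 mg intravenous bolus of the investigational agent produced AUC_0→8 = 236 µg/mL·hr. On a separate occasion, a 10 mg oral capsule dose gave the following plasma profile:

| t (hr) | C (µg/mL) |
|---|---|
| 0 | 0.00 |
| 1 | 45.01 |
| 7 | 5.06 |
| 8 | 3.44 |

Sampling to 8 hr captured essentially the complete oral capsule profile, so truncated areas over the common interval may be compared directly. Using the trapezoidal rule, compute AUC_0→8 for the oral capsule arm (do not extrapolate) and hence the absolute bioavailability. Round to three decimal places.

F = 0.375

Trapezoidal AUC_0→8 (oral capsule):
  [0→1]: (0.00+45.01)/2 × 1 = 22.505
  [1→7]: (45.01+5.06)/2 × 6 = 150.21
  [7→8]: (5.06+3.44)/2 × 1 = 4.25
  Sum = 176.965 µg/mL·hr
F = (AUC_ev/D_ev)/(AUC_iv/D_iv) = (176.965/10)/(236/5) = 17.6965/47.2 = 0.3749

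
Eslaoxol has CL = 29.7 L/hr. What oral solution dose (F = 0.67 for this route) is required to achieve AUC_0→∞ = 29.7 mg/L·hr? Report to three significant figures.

Dose = 1320 mg

Dose = CL × AUC_0→∞ / F
     = 29.7 × 29.7 / 0.67 = 1316.55 mg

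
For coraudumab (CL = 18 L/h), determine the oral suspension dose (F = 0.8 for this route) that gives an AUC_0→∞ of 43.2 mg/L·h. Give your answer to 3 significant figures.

Dose = CL × AUC_0→∞ / F
     = 18 × 43.2 / 0.8 = 972 mg

Dose = 972 mg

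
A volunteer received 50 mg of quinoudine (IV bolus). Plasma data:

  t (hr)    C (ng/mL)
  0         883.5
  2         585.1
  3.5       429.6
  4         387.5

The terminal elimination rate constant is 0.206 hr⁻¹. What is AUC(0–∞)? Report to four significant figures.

AUC = 4315 ng/mL·hr

Trapezoidal AUC_0→4:
  [0→2]: (883.5+585.1)/2 × 2 = 1468.6
  [2→3.5]: (585.1+429.6)/2 × 1.5 = 761.025
  [3.5→4]: (429.6+387.5)/2 × 0.5 = 204.275
  Sum = 2433.9 ng/mL·hr
Extrapolated tail: C_last / k_e = 387.5 / 0.206 = 1881.068
AUC_0→∞ = 2433.9 + 1881.068 = 4314.968 ng/mL·hr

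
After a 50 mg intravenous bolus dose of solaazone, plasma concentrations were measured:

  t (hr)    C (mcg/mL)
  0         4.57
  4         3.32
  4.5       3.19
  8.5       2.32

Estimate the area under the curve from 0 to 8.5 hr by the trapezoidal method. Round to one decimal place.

Trapezoidal AUC_0→8.5:
  [0→4]: (4.57+3.32)/2 × 4 = 15.78
  [4→4.5]: (3.32+3.19)/2 × 0.5 = 1.6275
  [4.5→8.5]: (3.19+2.32)/2 × 4 = 11.02
  Sum = 28.4275 mcg/mL·hr

AUC = 28.4 mcg/mL·hr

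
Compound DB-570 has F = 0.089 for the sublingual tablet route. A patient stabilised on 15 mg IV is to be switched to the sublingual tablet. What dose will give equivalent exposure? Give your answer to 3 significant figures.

D_sublingual = 169 mg

For equal systemic exposure: F × D_ev = D_iv
D_ev = D_iv / F = 15 / 0.089 = 168.539 mg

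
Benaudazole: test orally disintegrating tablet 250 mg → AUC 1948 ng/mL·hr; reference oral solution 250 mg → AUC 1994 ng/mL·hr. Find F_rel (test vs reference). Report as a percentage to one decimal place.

F_rel = (AUC_test/D_test) / (AUC_ref/D_ref)
      = (1948/250) / (1994/250)
      = 7.792 / 7.976 = 0.9769 = 97.69%

F_rel = 97.7%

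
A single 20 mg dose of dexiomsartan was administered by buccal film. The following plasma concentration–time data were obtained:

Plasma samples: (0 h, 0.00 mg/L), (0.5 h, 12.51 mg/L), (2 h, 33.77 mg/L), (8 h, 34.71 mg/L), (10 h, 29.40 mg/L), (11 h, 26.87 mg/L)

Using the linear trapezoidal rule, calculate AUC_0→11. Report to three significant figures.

Trapezoidal AUC_0→11:
  [0→0.5]: (0.00+12.51)/2 × 0.5 = 3.1275
  [0.5→2]: (12.51+33.77)/2 × 1.5 = 34.71
  [2→8]: (33.77+34.71)/2 × 6 = 205.44
  [8→10]: (34.71+29.40)/2 × 2 = 64.11
  [10→11]: (29.40+26.87)/2 × 1 = 28.135
  Sum = 335.5225 mg/L·h

AUC = 336 mg/L·h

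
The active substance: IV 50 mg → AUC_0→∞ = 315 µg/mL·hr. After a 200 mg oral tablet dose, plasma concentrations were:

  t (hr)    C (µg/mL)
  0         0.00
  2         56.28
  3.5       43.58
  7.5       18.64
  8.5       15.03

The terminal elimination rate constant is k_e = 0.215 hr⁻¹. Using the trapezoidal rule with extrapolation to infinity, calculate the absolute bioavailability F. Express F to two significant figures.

F = 0.27

Trapezoidal AUC_0→8.5 (oral tablet):
  [0→2]: (0.00+56.28)/2 × 2 = 56.28
  [2→3.5]: (56.28+43.58)/2 × 1.5 = 74.895
  [3.5→7.5]: (43.58+18.64)/2 × 4 = 124.44
  [7.5→8.5]: (18.64+15.03)/2 × 1 = 16.835
  Sum = 272.45 µg/mL·hr
Tail: C_last/k_e = 15.03/0.215 = 69.907
AUC_0→∞ (oral tablet) = 272.45 + 69.907 = 342.357 µg/mL·hr
F = (AUC_ev/D_ev)/(AUC_iv/D_iv) = (342.357/200)/(315/50) = 1.711785/6.3 = 0.2717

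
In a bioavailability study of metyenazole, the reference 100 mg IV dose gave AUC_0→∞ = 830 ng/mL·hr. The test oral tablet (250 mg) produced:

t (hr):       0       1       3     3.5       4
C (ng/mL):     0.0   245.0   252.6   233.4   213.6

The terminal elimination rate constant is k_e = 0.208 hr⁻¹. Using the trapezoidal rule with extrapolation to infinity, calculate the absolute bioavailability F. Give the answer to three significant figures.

Trapezoidal AUC_0→4 (oral tablet):
  [0→1]: (0.0+245.0)/2 × 1 = 122.5
  [1→3]: (245.0+252.6)/2 × 2 = 497.6
  [3→3.5]: (252.6+233.4)/2 × 0.5 = 121.5
  [3.5→4]: (233.4+213.6)/2 × 0.5 = 111.75
  Sum = 853.35 ng/mL·hr
Tail: C_last/k_e = 213.6/0.208 = 1026.923
AUC_0→∞ (oral tablet) = 853.35 + 1026.923 = 1880.273 ng/mL·hr
F = (AUC_ev/D_ev)/(AUC_iv/D_iv) = (1880.273/250)/(830/100) = 7.521092/8.3 = 0.9062

F = 0.906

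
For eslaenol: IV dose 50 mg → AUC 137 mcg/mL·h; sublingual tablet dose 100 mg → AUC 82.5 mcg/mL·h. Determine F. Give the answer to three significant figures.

F = 0.301

F = (AUC_ev / D_ev) / (AUC_iv / D_iv)
  = (82.5/100) / (137/50)
  = 0.825 / 2.74 = 0.3011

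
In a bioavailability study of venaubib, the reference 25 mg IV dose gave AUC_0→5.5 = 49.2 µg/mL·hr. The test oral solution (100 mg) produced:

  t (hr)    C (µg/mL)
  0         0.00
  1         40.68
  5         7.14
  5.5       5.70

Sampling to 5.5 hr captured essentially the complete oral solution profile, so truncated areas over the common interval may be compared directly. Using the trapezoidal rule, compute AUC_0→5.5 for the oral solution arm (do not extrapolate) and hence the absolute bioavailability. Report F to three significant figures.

Trapezoidal AUC_0→5.5 (oral solution):
  [0→1]: (0.00+40.68)/2 × 1 = 20.34
  [1→5]: (40.68+7.14)/2 × 4 = 95.64
  [5→5.5]: (7.14+5.70)/2 × 0.5 = 3.21
  Sum = 119.19 µg/mL·hr
F = (AUC_ev/D_ev)/(AUC_iv/D_iv) = (119.19/100)/(49.2/25) = 1.1919/1.968 = 0.6056

F = 0.606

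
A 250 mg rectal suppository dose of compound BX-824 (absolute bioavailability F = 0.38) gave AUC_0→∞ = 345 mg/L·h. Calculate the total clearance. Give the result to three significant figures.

CL = F × Dose / AUC_0→∞
   = 0.38 × 250 / 345 = 0.275362 L/h

CL = 0.275 L/h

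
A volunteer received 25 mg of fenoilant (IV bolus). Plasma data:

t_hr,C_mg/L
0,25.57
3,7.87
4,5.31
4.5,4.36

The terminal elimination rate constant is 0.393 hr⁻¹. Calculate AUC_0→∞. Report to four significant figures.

Trapezoidal AUC_0→4.5:
  [0→3]: (25.57+7.87)/2 × 3 = 50.16
  [3→4]: (7.87+5.31)/2 × 1 = 6.59
  [4→4.5]: (5.31+4.36)/2 × 0.5 = 2.4175
  Sum = 59.1675 mg/L·hr
Extrapolated tail: C_last / k_e = 4.36 / 0.393 = 11.094
AUC_0→∞ = 59.1675 + 11.094 = 70.2615 mg/L·hr

AUC = 70.26 mg/L·hr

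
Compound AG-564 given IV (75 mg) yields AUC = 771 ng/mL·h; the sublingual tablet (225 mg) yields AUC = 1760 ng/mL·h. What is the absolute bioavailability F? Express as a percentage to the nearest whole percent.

F = 76%

F = (AUC_ev / D_ev) / (AUC_iv / D_iv)
  = (1760/225) / (771/75)
  = 7.82222 / 10.28 = 0.7609
  = 76.09%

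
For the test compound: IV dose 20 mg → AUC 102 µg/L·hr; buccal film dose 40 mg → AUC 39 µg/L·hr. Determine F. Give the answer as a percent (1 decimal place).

F = (AUC_ev / D_ev) / (AUC_iv / D_iv)
  = (39/40) / (102/20)
  = 0.975 / 5.1 = 0.1912
  = 19.12%

F = 19.1%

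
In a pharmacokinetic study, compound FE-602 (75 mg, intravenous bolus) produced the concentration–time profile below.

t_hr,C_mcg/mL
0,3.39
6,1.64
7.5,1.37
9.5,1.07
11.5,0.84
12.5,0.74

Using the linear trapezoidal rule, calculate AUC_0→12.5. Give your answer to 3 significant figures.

Trapezoidal AUC_0→12.5:
  [0→6]: (3.39+1.64)/2 × 6 = 15.09
  [6→7.5]: (1.64+1.37)/2 × 1.5 = 2.2575
  [7.5→9.5]: (1.37+1.07)/2 × 2 = 2.44
  [9.5→11.5]: (1.07+0.84)/2 × 2 = 1.91
  [11.5→12.5]: (0.84+0.74)/2 × 1 = 0.79
  Sum = 22.4875 mcg/mL·hr

AUC = 22.5 mcg/mL·hr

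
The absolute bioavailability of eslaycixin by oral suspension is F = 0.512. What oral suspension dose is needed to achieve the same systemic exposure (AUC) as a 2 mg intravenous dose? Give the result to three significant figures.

For equal systemic exposure: F × D_ev = D_iv
D_ev = D_iv / F = 2 / 0.512 = 3.90625 mg

D_oral = 3.91 mg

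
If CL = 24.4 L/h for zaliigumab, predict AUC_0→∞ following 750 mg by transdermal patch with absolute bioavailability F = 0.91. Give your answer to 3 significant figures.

AUC_0→∞ = F × Dose / CL
        = 0.91 × 750 / 24.4 = 27.9713 mg/L·h

AUC = 28.0 mg/L·h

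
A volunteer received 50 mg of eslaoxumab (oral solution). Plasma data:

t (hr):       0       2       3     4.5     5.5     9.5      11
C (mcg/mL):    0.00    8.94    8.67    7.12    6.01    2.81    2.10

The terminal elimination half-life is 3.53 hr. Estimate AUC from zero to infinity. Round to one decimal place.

AUC = 68.2 mcg/mL·hr

Trapezoidal AUC_0→11:
  [0→2]: (0.00+8.94)/2 × 2 = 8.94
  [2→3]: (8.94+8.67)/2 × 1 = 8.805
  [3→4.5]: (8.67+7.12)/2 × 1.5 = 11.8425
  [4.5→5.5]: (7.12+6.01)/2 × 1 = 6.565
  [5.5→9.5]: (6.01+2.81)/2 × 4 = 17.64
  [9.5→11]: (2.81+2.10)/2 × 1.5 = 3.6825
  Sum = 57.475 mcg/mL·hr
k_e = ln2 / t½ = 0.693147 / 3.53 = 0.1964 hr^-1
Extrapolated tail: C_last / k_e = 2.10 / 0.1964 = 10.692
AUC_0→∞ = 57.475 + 10.692 = 68.167 mcg/mL·hr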